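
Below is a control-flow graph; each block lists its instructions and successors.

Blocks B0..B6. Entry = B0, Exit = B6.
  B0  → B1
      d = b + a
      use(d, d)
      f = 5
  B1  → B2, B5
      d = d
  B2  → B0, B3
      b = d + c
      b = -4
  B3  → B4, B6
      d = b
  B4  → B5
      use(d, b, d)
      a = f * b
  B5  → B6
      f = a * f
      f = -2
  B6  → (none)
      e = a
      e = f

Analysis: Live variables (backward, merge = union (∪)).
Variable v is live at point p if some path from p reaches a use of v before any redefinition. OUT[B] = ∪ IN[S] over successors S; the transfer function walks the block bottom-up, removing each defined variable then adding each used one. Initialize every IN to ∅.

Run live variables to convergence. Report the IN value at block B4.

Fixpoint table:
  B0: | IN={a, b, c} | OUT={a, c, d, f}
  B1: | IN={a, c, d, f} | OUT={a, c, d, f}
  B2: | IN={a, c, d, f} | OUT={a, b, c, f}
  B3: | IN={a, b, f} | OUT={a, b, d, f}
  B4: | IN={b, d, f} | OUT={a, f}
  B5: | IN={a, f} | OUT={a, f}
  B6: | IN={a, f} | OUT={}

Merge at B4: OUT[B4] = IN[B5] = {a, f}
Applying B4's transfer function to that OUT value gives IN[B4] (row B4 above).

Answer: {b, d, f}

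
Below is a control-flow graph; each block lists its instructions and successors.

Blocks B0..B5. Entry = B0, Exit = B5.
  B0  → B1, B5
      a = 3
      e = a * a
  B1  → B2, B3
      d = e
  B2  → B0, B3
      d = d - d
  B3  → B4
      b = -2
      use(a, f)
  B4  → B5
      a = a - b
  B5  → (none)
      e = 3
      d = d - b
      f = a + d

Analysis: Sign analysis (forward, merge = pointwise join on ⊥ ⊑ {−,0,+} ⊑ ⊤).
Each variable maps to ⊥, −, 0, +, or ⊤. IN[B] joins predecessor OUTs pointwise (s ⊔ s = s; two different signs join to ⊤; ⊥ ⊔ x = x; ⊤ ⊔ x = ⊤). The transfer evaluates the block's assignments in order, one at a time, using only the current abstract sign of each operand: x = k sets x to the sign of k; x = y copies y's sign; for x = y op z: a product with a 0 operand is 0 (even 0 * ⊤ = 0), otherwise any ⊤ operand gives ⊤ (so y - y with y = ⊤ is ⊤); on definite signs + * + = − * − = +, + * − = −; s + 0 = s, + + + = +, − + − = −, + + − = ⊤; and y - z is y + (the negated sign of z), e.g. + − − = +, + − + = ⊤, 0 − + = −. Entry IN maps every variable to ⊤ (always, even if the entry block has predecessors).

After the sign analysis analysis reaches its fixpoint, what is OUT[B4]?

Answer: {a: +, b: -, c: ⊤, d: ⊤, e: +, f: ⊤}

Trace:
Fixpoint table:
  B0:   IN=(all ⊤)   OUT={a:+, e:+; rest ⊤}
  B1:   IN={a:+, e:+; rest ⊤}   OUT={a:+, d:+, e:+; rest ⊤}
  B2:   IN={a:+, d:+, e:+; rest ⊤}   OUT={a:+, e:+; rest ⊤}
  B3:   IN={a:+, e:+; rest ⊤}   OUT={a:+, b:-, e:+; rest ⊤}
  B4:   IN={a:+, b:-, e:+; rest ⊤}   OUT={a:+, b:-, e:+; rest ⊤}
  B5:   IN={a:+, e:+; rest ⊤}   OUT={a:+, e:+; rest ⊤}

Merge at B4: IN[B4] = OUT[B3] = {a: +, b: -, c: ⊤, d: ⊤, e: +, f: ⊤}
Applying B4's transfer function to that IN value gives OUT[B4] (row B4 above).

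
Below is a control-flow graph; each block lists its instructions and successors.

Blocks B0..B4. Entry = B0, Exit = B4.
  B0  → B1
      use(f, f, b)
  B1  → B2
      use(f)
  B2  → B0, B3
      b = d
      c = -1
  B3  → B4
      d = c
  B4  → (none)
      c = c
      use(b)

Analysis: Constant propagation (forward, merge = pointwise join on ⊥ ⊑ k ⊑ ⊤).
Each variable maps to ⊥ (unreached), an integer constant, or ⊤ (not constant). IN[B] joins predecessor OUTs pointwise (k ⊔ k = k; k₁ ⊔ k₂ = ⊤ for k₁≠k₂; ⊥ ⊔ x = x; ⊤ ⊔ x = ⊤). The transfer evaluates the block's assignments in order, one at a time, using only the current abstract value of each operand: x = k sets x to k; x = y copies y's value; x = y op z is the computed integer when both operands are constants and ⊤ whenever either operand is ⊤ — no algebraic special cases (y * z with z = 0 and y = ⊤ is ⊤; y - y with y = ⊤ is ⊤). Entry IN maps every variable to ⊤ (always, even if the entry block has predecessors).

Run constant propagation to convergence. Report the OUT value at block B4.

Answer: {a: ⊤, b: ⊤, c: -1, d: -1, e: ⊤, f: ⊤}

Trace:
Converged values:
  B0: | IN=(all ⊤) | OUT=(all ⊤)
  B1: | IN=(all ⊤) | OUT=(all ⊤)
  B2: | IN=(all ⊤) | OUT={c:-1; rest ⊤}
  B3: | IN={c:-1; rest ⊤} | OUT={c:-1, d:-1; rest ⊤}
  B4: | IN={c:-1, d:-1; rest ⊤} | OUT={c:-1, d:-1; rest ⊤}

Merge at B4: IN[B4] = OUT[B3] = {a: ⊤, b: ⊤, c: -1, d: -1, e: ⊤, f: ⊤}
Applying B4's transfer function to that IN value gives OUT[B4] (row B4 above).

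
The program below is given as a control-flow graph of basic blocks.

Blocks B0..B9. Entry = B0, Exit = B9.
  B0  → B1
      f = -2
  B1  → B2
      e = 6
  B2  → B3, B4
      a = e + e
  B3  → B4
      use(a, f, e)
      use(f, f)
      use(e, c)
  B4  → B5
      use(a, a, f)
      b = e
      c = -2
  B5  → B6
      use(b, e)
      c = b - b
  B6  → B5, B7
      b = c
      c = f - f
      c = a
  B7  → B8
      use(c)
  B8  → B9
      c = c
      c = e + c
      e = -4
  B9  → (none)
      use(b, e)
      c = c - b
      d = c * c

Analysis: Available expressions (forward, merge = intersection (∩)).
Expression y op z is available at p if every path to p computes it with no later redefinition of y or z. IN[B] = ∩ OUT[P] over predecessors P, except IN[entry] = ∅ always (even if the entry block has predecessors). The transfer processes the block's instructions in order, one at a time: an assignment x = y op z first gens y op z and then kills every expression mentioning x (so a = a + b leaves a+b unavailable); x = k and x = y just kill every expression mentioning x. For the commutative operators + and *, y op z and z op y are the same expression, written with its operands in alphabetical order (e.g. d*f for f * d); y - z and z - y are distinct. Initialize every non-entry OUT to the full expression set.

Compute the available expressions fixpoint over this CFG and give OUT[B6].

Per-block solution:
  B0:   IN={}   OUT={}
  B1:   IN={}   OUT={}
  B2:   IN={}   OUT={e+e}
  B3:   IN={e+e}   OUT={e+e}
  B4:   IN={e+e}   OUT={e+e}
  B5:   IN={e+e}   OUT={b-b, e+e}
  B6:   IN={b-b, e+e}   OUT={e+e, f-f}
  B7:   IN={e+e, f-f}   OUT={e+e, f-f}
  B8:   IN={e+e, f-f}   OUT={f-f}
  B9:   IN={f-f}   OUT={c*c, f-f}

Merge at B6: IN[B6] = OUT[B5] = {b-b, e+e}
Applying B6's transfer function to that IN value gives OUT[B6] (row B6 above).

Answer: {e+e, f-f}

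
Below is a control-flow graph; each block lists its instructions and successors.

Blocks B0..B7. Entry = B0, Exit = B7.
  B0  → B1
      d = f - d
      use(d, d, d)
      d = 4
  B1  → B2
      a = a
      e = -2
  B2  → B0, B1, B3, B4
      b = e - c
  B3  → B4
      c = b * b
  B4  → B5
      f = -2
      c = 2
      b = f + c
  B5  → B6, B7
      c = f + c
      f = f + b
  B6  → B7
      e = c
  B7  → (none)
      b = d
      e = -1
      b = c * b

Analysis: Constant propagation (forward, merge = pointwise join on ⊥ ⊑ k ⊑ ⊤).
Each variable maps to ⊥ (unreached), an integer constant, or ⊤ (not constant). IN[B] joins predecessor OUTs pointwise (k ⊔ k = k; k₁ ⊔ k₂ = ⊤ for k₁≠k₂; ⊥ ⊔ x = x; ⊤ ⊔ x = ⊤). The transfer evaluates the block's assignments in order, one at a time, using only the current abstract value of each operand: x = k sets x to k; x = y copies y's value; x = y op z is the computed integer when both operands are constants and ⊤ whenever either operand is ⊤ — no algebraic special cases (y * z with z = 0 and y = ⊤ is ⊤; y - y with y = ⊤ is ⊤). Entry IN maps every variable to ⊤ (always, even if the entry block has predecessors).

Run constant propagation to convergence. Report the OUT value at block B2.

Answer: {a: ⊤, b: ⊤, c: ⊤, d: 4, e: -2, f: ⊤}

Derivation:
Per-block solution:
  B0:  IN=(all ⊤)  OUT={d:4; rest ⊤}
  B1:  IN={d:4; rest ⊤}  OUT={d:4, e:-2; rest ⊤}
  B2:  IN={d:4, e:-2; rest ⊤}  OUT={d:4, e:-2; rest ⊤}
  B3:  IN={d:4, e:-2; rest ⊤}  OUT={d:4, e:-2; rest ⊤}
  B4:  IN={d:4, e:-2; rest ⊤}  OUT={b:0, c:2, d:4, e:-2, f:-2; rest ⊤}
  B5:  IN={b:0, c:2, d:4, e:-2, f:-2; rest ⊤}  OUT={b:0, c:0, d:4, e:-2, f:-2; rest ⊤}
  B6:  IN={b:0, c:0, d:4, e:-2, f:-2; rest ⊤}  OUT={b:0, c:0, d:4, e:0, f:-2; rest ⊤}
  B7:  IN={b:0, c:0, d:4, f:-2; rest ⊤}  OUT={b:0, c:0, d:4, e:-1, f:-2; rest ⊤}

Merge at B2: IN[B2] = OUT[B1] = {a: ⊤, b: ⊤, c: ⊤, d: 4, e: -2, f: ⊤}
Applying B2's transfer function to that IN value gives OUT[B2] (row B2 above).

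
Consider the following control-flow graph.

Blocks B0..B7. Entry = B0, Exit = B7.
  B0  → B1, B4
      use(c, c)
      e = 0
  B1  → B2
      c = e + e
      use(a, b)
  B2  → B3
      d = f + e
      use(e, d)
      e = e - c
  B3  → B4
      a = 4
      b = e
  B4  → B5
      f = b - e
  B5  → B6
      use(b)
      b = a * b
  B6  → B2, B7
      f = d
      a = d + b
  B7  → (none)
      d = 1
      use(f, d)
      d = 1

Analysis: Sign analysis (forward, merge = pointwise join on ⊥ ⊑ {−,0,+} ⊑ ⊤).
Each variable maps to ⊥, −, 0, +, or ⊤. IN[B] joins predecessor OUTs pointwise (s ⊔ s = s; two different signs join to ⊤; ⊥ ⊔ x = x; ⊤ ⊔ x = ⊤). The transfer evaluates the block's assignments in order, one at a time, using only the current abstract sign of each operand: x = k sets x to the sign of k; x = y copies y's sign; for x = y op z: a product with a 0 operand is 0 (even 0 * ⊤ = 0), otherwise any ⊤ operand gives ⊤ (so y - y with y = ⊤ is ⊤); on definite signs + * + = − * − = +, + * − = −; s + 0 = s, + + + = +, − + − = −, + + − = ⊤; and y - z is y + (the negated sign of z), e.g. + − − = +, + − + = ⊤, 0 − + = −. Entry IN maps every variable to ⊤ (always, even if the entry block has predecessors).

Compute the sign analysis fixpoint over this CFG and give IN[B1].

Per-block solution:
  B0:   IN=(all ⊤)   OUT={e:0; rest ⊤}
  B1:   IN={e:0; rest ⊤}   OUT={c:0, e:0; rest ⊤}
  B2:   IN=(all ⊤)   OUT=(all ⊤)
  B3:   IN=(all ⊤)   OUT={a:+; rest ⊤}
  B4:   IN=(all ⊤)   OUT=(all ⊤)
  B5:   IN=(all ⊤)   OUT=(all ⊤)
  B6:   IN=(all ⊤)   OUT=(all ⊤)
  B7:   IN=(all ⊤)   OUT={d:+; rest ⊤}

Merge at B1: IN[B1] = OUT[B0] = {a: ⊤, b: ⊤, c: ⊤, d: ⊤, e: 0, f: ⊤}

Answer: {a: ⊤, b: ⊤, c: ⊤, d: ⊤, e: 0, f: ⊤}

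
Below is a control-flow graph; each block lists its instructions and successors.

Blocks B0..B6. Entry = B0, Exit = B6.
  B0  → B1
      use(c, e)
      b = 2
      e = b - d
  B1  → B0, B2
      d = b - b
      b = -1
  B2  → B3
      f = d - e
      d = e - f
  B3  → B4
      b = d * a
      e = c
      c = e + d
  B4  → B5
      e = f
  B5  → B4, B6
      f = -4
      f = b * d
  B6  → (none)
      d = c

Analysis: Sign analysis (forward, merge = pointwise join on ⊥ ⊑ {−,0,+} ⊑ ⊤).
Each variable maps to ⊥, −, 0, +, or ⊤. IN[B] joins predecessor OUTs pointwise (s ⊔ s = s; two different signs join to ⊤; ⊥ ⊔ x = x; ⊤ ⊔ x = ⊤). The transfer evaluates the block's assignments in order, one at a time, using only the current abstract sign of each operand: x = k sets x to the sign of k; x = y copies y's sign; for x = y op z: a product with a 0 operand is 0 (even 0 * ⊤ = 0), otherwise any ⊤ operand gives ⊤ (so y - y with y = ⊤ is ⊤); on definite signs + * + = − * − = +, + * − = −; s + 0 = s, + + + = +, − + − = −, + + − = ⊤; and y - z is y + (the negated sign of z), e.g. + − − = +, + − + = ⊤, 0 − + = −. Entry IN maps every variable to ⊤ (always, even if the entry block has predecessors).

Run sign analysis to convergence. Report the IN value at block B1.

Per-block solution:
  B0: | IN=(all ⊤) | OUT={b:+; rest ⊤}
  B1: | IN={b:+; rest ⊤} | OUT={b:-; rest ⊤}
  B2: | IN={b:-; rest ⊤} | OUT={b:-; rest ⊤}
  B3: | IN={b:-; rest ⊤} | OUT=(all ⊤)
  B4: | IN=(all ⊤) | OUT=(all ⊤)
  B5: | IN=(all ⊤) | OUT=(all ⊤)
  B6: | IN=(all ⊤) | OUT=(all ⊤)

Merge at B1: IN[B1] = OUT[B0] = {a: ⊤, b: +, c: ⊤, d: ⊤, e: ⊤, f: ⊤}

Answer: {a: ⊤, b: +, c: ⊤, d: ⊤, e: ⊤, f: ⊤}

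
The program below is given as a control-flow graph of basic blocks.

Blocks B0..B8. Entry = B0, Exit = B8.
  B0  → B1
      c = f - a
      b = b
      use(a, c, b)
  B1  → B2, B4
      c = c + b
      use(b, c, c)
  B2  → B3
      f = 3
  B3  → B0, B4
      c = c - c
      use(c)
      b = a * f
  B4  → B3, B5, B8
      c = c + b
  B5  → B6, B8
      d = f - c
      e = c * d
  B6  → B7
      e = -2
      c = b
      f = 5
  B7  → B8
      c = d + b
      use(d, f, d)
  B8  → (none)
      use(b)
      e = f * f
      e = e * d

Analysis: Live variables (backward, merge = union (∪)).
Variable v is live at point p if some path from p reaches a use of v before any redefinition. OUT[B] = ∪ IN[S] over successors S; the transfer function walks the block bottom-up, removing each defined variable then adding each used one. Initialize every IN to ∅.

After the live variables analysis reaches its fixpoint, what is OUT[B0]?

Fixpoint table:
  B0: | IN={a, b, d, f} | OUT={a, b, c, d, f}
  B1: | IN={a, b, c, d, f} | OUT={a, b, c, d, f}
  B2: | IN={a, c, d} | OUT={a, c, d, f}
  B3: | IN={a, c, d, f} | OUT={a, b, c, d, f}
  B4: | IN={a, b, c, d, f} | OUT={a, b, c, d, f}
  B5: | IN={b, c, f} | OUT={b, d, f}
  B6: | IN={b, d} | OUT={b, d, f}
  B7: | IN={b, d, f} | OUT={b, d, f}
  B8: | IN={b, d, f} | OUT={}

Merge at B0: OUT[B0] = IN[B1] = {a, b, c, d, f}

Answer: {a, b, c, d, f}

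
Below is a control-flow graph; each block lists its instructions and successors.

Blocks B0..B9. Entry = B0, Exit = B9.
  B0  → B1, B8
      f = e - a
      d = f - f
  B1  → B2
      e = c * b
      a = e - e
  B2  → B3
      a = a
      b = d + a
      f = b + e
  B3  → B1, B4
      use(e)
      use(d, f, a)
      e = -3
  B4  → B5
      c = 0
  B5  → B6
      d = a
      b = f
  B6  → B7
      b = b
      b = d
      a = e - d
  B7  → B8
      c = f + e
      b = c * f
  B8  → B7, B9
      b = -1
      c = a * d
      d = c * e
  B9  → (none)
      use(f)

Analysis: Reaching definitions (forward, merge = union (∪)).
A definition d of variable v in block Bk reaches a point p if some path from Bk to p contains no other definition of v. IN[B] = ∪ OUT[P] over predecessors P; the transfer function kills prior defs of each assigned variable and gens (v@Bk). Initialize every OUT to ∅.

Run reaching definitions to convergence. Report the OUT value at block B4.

Answer: {a@B2, b@B2, c@B4, d@B0, e@B3, f@B2}

Trace:
Converged values:
  B0:   IN={}   OUT={d@B0, f@B0}
  B1:   IN={a@B2, b@B2, d@B0, e@B3, f@B0, f@B2}   OUT={a@B1, b@B2, d@B0, e@B1, f@B0, f@B2}
  B2:   IN={a@B1, b@B2, d@B0, e@B1, f@B0, f@B2}   OUT={a@B2, b@B2, d@B0, e@B1, f@B2}
  B3:   IN={a@B2, b@B2, d@B0, e@B1, f@B2}   OUT={a@B2, b@B2, d@B0, e@B3, f@B2}
  B4:   IN={a@B2, b@B2, d@B0, e@B3, f@B2}   OUT={a@B2, b@B2, c@B4, d@B0, e@B3, f@B2}
  B5:   IN={a@B2, b@B2, c@B4, d@B0, e@B3, f@B2}   OUT={a@B2, b@B5, c@B4, d@B5, e@B3, f@B2}
  B6:   IN={a@B2, b@B5, c@B4, d@B5, e@B3, f@B2}   OUT={a@B6, b@B6, c@B4, d@B5, e@B3, f@B2}
  B7:   IN={a@B6, b@B6, b@B8, c@B4, c@B8, d@B5, d@B8, e@B3, f@B0, f@B2}   OUT={a@B6, b@B7, c@B7, d@B5, d@B8, e@B3, f@B0, f@B2}
  B8:   IN={a@B6, b@B7, c@B7, d@B0, d@B5, d@B8, e@B3, f@B0, f@B2}   OUT={a@B6, b@B8, c@B8, d@B8, e@B3, f@B0, f@B2}
  B9:   IN={a@B6, b@B8, c@B8, d@B8, e@B3, f@B0, f@B2}   OUT={a@B6, b@B8, c@B8, d@B8, e@B3, f@B0, f@B2}

Merge at B4: IN[B4] = OUT[B3] = {a@B2, b@B2, d@B0, e@B3, f@B2}
Applying B4's transfer function to that IN value gives OUT[B4] (row B4 above).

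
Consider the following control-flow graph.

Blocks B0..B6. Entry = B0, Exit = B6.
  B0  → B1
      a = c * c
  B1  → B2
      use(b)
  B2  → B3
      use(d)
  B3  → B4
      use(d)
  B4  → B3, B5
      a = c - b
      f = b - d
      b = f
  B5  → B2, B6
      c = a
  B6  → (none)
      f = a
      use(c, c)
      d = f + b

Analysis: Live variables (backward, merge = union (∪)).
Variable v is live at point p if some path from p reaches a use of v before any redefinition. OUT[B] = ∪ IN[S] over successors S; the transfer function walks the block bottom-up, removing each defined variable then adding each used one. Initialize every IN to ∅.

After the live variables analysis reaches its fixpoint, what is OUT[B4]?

Fixpoint table:
  B0: | IN={b, c, d} | OUT={b, c, d}
  B1: | IN={b, c, d} | OUT={b, c, d}
  B2: | IN={b, c, d} | OUT={b, c, d}
  B3: | IN={b, c, d} | OUT={b, c, d}
  B4: | IN={b, c, d} | OUT={a, b, c, d}
  B5: | IN={a, b, d} | OUT={a, b, c, d}
  B6: | IN={a, b, c} | OUT={}

Merge at B4: OUT[B4] = IN[B3] ⊔ IN[B5] = {a, b, c, d}

Answer: {a, b, c, d}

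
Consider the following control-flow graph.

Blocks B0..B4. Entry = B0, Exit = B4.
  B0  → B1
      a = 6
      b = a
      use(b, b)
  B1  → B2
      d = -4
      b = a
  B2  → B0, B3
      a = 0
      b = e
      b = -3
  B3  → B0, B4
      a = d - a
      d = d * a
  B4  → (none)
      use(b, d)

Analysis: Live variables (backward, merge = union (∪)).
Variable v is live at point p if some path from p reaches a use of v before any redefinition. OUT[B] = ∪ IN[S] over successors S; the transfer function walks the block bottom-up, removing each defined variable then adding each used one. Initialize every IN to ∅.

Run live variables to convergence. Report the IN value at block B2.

Answer: {d, e}

Working:
Fixpoint table:
  B0:  IN={e}  OUT={a, e}
  B1:  IN={a, e}  OUT={d, e}
  B2:  IN={d, e}  OUT={a, b, d, e}
  B3:  IN={a, b, d, e}  OUT={b, d, e}
  B4:  IN={b, d}  OUT={}

Merge at B2: OUT[B2] = IN[B0] ⊔ IN[B3] = {a, b, d, e}
Applying B2's transfer function to that OUT value gives IN[B2] (row B2 above).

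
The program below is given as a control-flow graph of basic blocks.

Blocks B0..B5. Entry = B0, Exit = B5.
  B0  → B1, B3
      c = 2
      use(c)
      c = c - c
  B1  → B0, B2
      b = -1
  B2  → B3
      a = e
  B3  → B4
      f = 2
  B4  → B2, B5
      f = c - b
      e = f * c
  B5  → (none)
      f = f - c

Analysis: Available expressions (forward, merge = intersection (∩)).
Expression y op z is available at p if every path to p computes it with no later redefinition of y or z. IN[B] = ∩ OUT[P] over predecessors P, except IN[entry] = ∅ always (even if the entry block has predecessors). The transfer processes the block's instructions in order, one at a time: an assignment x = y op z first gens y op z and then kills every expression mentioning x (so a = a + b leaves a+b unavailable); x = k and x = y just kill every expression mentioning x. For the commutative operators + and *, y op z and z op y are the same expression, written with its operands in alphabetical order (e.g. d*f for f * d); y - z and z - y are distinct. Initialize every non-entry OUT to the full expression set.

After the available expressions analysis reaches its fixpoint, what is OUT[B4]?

Fixpoint table:
  B0: | IN={} | OUT={}
  B1: | IN={} | OUT={}
  B2: | IN={} | OUT={}
  B3: | IN={} | OUT={}
  B4: | IN={} | OUT={c*f, c-b}
  B5: | IN={c*f, c-b} | OUT={c-b}

Merge at B4: IN[B4] = OUT[B3] = {}
Applying B4's transfer function to that IN value gives OUT[B4] (row B4 above).

Answer: {c*f, c-b}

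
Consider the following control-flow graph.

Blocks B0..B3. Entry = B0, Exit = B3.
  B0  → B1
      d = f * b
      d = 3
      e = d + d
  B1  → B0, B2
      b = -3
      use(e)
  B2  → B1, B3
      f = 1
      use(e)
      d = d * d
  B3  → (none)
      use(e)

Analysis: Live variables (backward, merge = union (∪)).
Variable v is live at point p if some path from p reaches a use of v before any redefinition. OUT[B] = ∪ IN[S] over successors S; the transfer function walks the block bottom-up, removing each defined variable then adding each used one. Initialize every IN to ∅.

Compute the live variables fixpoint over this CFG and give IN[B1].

Per-block solution:
  B0: | IN={b, f} | OUT={d, e, f}
  B1: | IN={d, e, f} | OUT={b, d, e, f}
  B2: | IN={d, e} | OUT={d, e, f}
  B3: | IN={e} | OUT={}

Merge at B1: OUT[B1] = IN[B0] ⊔ IN[B2] = {b, d, e, f}
Applying B1's transfer function to that OUT value gives IN[B1] (row B1 above).

Answer: {d, e, f}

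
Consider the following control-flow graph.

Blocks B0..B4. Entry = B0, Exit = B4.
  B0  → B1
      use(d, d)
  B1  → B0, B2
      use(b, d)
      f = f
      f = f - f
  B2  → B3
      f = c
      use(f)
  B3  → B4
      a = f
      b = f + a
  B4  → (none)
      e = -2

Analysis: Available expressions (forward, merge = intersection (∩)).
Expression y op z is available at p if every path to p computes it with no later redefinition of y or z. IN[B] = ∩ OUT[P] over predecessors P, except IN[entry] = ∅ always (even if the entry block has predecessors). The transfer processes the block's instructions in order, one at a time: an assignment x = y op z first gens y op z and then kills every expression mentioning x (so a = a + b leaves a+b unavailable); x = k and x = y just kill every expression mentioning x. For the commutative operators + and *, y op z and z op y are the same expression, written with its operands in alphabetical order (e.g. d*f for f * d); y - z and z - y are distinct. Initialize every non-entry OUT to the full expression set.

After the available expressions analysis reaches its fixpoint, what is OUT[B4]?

Answer: {a+f}

Working:
Converged values:
  B0:  IN={}  OUT={}
  B1:  IN={}  OUT={}
  B2:  IN={}  OUT={}
  B3:  IN={}  OUT={a+f}
  B4:  IN={a+f}  OUT={a+f}

Merge at B4: IN[B4] = OUT[B3] = {a+f}
Applying B4's transfer function to that IN value gives OUT[B4] (row B4 above).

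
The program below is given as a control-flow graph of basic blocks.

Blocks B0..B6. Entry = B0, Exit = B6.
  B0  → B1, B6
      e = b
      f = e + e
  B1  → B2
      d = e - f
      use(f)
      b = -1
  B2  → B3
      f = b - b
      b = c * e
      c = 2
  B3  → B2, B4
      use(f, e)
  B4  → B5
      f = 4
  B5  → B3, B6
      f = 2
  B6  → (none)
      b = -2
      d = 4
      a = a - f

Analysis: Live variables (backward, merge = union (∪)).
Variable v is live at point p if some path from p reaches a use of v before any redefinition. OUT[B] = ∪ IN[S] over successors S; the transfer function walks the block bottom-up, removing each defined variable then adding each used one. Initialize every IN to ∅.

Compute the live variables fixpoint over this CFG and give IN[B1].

Answer: {a, c, e, f}

Derivation:
Fixpoint table:
  B0:   IN={a, b, c}   OUT={a, c, e, f}
  B1:   IN={a, c, e, f}   OUT={a, b, c, e}
  B2:   IN={a, b, c, e}   OUT={a, b, c, e, f}
  B3:   IN={a, b, c, e, f}   OUT={a, b, c, e}
  B4:   IN={a, b, c, e}   OUT={a, b, c, e}
  B5:   IN={a, b, c, e}   OUT={a, b, c, e, f}
  B6:   IN={a, f}   OUT={}

Merge at B1: OUT[B1] = IN[B2] = {a, b, c, e}
Applying B1's transfer function to that OUT value gives IN[B1] (row B1 above).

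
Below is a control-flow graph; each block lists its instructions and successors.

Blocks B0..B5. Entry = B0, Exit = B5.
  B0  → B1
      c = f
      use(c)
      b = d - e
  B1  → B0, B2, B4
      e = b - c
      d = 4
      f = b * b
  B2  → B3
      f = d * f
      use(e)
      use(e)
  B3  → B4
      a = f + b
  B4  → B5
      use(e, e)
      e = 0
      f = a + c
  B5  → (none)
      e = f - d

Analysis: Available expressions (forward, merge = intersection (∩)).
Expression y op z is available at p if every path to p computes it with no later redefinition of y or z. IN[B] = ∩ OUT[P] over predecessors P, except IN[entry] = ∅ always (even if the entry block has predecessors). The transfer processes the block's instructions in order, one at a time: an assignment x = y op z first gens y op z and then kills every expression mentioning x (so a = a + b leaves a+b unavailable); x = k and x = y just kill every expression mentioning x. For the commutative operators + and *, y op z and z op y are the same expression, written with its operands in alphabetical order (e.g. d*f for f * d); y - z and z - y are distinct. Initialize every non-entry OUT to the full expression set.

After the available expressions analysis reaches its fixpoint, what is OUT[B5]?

Fixpoint table:
  B0:   IN={}   OUT={d-e}
  B1:   IN={d-e}   OUT={b*b, b-c}
  B2:   IN={b*b, b-c}   OUT={b*b, b-c}
  B3:   IN={b*b, b-c}   OUT={b*b, b+f, b-c}
  B4:   IN={b*b, b-c}   OUT={a+c, b*b, b-c}
  B5:   IN={a+c, b*b, b-c}   OUT={a+c, b*b, b-c, f-d}

Merge at B5: IN[B5] = OUT[B4] = {a+c, b*b, b-c}
Applying B5's transfer function to that IN value gives OUT[B5] (row B5 above).

Answer: {a+c, b*b, b-c, f-d}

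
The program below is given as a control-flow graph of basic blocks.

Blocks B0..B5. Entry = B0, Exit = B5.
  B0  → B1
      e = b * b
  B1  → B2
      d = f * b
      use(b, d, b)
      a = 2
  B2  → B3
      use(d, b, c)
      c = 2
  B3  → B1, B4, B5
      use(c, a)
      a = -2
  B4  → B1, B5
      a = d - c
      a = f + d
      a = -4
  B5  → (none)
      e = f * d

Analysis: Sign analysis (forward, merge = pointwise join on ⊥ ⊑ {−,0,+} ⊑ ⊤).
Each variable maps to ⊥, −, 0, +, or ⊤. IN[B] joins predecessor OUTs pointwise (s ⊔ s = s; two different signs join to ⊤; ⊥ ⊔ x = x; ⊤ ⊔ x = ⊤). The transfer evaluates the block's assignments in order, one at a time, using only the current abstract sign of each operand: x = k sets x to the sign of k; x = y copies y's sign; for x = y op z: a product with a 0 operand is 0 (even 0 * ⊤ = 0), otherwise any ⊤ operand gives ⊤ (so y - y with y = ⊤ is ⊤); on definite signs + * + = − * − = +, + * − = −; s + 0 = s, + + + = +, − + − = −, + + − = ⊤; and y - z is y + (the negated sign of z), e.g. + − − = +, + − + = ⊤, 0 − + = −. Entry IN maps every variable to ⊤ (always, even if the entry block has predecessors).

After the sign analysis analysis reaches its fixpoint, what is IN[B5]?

Answer: {a: -, b: ⊤, c: +, d: ⊤, e: ⊤, f: ⊤}

Trace:
Fixpoint table:
  B0:   IN=(all ⊤)   OUT=(all ⊤)
  B1:   IN=(all ⊤)   OUT={a:+; rest ⊤}
  B2:   IN={a:+; rest ⊤}   OUT={a:+, c:+; rest ⊤}
  B3:   IN={a:+, c:+; rest ⊤}   OUT={a:-, c:+; rest ⊤}
  B4:   IN={a:-, c:+; rest ⊤}   OUT={a:-, c:+; rest ⊤}
  B5:   IN={a:-, c:+; rest ⊤}   OUT={a:-, c:+; rest ⊤}

Merge at B5: IN[B5] = OUT[B3] ⊔ OUT[B4] = {a: -, b: ⊤, c: +, d: ⊤, e: ⊤, f: ⊤}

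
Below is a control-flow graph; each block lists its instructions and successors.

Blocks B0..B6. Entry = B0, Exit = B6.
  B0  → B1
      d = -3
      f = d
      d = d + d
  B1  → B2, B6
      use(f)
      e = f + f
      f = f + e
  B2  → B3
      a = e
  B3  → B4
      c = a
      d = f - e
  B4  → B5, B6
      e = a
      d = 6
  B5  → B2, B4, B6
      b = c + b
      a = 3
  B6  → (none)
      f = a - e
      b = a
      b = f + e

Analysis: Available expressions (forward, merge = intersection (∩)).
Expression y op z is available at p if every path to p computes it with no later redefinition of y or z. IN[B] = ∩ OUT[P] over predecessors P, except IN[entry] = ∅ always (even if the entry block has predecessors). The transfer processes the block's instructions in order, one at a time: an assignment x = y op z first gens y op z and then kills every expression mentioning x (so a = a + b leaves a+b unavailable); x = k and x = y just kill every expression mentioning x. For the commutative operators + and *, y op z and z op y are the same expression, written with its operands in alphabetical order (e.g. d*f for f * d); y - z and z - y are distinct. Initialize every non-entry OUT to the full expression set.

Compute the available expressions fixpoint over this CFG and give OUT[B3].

Answer: {f-e}

Trace:
Converged values:
  B0:   IN={}   OUT={}
  B1:   IN={}   OUT={}
  B2:   IN={}   OUT={}
  B3:   IN={}   OUT={f-e}
  B4:   IN={}   OUT={}
  B5:   IN={}   OUT={}
  B6:   IN={}   OUT={a-e, e+f}

Merge at B3: IN[B3] = OUT[B2] = {}
Applying B3's transfer function to that IN value gives OUT[B3] (row B3 above).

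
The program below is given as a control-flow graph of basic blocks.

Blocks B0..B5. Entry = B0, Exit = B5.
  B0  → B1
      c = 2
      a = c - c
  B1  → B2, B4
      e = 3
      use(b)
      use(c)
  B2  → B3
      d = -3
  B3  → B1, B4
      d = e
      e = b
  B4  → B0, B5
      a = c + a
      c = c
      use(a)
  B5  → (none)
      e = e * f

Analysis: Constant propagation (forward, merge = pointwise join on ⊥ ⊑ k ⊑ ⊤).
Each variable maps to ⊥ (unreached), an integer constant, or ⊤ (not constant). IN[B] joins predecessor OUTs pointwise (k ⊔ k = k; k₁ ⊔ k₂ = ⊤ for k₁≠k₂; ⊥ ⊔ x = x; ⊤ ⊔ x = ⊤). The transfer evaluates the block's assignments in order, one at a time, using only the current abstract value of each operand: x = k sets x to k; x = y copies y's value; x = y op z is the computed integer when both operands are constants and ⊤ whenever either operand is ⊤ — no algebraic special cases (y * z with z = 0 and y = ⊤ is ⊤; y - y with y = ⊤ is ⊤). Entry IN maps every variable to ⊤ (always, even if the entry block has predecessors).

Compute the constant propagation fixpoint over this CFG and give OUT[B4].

Answer: {a: 2, b: ⊤, c: 2, d: ⊤, e: ⊤, f: ⊤}

Trace:
Converged values:
  B0:   IN=(all ⊤)   OUT={a:0, c:2; rest ⊤}
  B1:   IN={a:0, c:2; rest ⊤}   OUT={a:0, c:2, e:3; rest ⊤}
  B2:   IN={a:0, c:2, e:3; rest ⊤}   OUT={a:0, c:2, d:-3, e:3; rest ⊤}
  B3:   IN={a:0, c:2, d:-3, e:3; rest ⊤}   OUT={a:0, c:2, d:3; rest ⊤}
  B4:   IN={a:0, c:2; rest ⊤}   OUT={a:2, c:2; rest ⊤}
  B5:   IN={a:2, c:2; rest ⊤}   OUT={a:2, c:2; rest ⊤}

Merge at B4: IN[B4] = OUT[B1] ⊔ OUT[B3] = {a: 0, b: ⊤, c: 2, d: ⊤, e: ⊤, f: ⊤}
Applying B4's transfer function to that IN value gives OUT[B4] (row B4 above).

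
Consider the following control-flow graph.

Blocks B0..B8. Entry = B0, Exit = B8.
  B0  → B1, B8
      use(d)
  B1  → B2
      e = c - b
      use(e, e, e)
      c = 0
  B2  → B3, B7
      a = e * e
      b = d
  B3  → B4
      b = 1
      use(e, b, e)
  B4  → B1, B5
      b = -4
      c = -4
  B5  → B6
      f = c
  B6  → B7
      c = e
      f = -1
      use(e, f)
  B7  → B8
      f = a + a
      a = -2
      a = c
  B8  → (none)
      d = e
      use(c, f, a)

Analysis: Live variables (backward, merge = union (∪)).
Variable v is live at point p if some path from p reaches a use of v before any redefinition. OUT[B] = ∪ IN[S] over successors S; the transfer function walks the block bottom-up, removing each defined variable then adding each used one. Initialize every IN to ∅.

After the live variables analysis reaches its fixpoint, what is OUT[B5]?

Converged values:
  B0:  IN={a, b, c, d, e, f}  OUT={a, b, c, d, e, f}
  B1:  IN={b, c, d}  OUT={c, d, e}
  B2:  IN={c, d, e}  OUT={a, c, d, e}
  B3:  IN={a, d, e}  OUT={a, d, e}
  B4:  IN={a, d, e}  OUT={a, b, c, d, e}
  B5:  IN={a, c, e}  OUT={a, e}
  B6:  IN={a, e}  OUT={a, c, e}
  B7:  IN={a, c, e}  OUT={a, c, e, f}
  B8:  IN={a, c, e, f}  OUT={}

Merge at B5: OUT[B5] = IN[B6] = {a, e}

Answer: {a, e}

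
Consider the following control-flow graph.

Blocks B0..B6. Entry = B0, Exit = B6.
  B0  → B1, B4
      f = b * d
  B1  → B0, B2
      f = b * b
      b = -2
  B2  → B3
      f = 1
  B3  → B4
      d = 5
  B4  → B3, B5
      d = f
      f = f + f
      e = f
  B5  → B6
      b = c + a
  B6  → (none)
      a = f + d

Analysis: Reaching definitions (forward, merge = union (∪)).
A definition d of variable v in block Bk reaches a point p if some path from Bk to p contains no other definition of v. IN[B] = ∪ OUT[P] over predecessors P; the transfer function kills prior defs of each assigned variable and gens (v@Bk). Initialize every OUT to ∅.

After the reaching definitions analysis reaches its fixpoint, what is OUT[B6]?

Answer: {a@B6, b@B5, d@B4, e@B4, f@B4}

Working:
Per-block solution:
  B0:  IN={b@B1, f@B1}  OUT={b@B1, f@B0}
  B1:  IN={b@B1, f@B0}  OUT={b@B1, f@B1}
  B2:  IN={b@B1, f@B1}  OUT={b@B1, f@B2}
  B3:  IN={b@B1, d@B4, e@B4, f@B2, f@B4}  OUT={b@B1, d@B3, e@B4, f@B2, f@B4}
  B4:  IN={b@B1, d@B3, e@B4, f@B0, f@B2, f@B4}  OUT={b@B1, d@B4, e@B4, f@B4}
  B5:  IN={b@B1, d@B4, e@B4, f@B4}  OUT={b@B5, d@B4, e@B4, f@B4}
  B6:  IN={b@B5, d@B4, e@B4, f@B4}  OUT={a@B6, b@B5, d@B4, e@B4, f@B4}

Merge at B6: IN[B6] = OUT[B5] = {b@B5, d@B4, e@B4, f@B4}
Applying B6's transfer function to that IN value gives OUT[B6] (row B6 above).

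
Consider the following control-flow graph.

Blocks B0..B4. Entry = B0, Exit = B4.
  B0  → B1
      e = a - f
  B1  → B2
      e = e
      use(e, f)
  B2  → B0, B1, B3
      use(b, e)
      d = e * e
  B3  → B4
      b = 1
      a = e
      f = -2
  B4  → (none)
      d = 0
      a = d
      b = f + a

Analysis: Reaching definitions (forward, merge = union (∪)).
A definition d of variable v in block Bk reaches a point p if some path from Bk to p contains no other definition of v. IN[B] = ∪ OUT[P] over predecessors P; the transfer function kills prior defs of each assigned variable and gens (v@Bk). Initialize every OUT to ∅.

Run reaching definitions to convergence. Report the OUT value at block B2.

Answer: {d@B2, e@B1}

Trace:
Fixpoint table:
  B0:  IN={d@B2, e@B1}  OUT={d@B2, e@B0}
  B1:  IN={d@B2, e@B0, e@B1}  OUT={d@B2, e@B1}
  B2:  IN={d@B2, e@B1}  OUT={d@B2, e@B1}
  B3:  IN={d@B2, e@B1}  OUT={a@B3, b@B3, d@B2, e@B1, f@B3}
  B4:  IN={a@B3, b@B3, d@B2, e@B1, f@B3}  OUT={a@B4, b@B4, d@B4, e@B1, f@B3}

Merge at B2: IN[B2] = OUT[B1] = {d@B2, e@B1}
Applying B2's transfer function to that IN value gives OUT[B2] (row B2 above).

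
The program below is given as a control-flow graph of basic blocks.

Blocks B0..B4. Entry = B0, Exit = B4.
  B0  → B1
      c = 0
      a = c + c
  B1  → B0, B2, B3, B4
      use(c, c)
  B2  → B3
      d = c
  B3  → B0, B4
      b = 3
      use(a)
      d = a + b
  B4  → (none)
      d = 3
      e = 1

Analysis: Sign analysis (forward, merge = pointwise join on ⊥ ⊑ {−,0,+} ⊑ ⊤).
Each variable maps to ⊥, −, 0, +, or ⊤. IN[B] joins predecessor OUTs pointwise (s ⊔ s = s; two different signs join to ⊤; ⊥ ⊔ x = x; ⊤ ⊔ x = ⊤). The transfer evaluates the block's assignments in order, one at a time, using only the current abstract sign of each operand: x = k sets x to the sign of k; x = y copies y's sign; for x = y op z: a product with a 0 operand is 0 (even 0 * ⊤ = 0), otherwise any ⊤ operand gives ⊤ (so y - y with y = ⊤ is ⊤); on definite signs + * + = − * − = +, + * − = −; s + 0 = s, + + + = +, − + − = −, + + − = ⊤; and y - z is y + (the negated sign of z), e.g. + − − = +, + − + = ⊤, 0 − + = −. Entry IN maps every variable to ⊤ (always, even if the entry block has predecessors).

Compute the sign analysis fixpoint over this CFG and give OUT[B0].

Per-block solution:
  B0:  IN=(all ⊤)  OUT={a:0, c:0; rest ⊤}
  B1:  IN={a:0, c:0; rest ⊤}  OUT={a:0, c:0; rest ⊤}
  B2:  IN={a:0, c:0; rest ⊤}  OUT={a:0, c:0, d:0; rest ⊤}
  B3:  IN={a:0, c:0; rest ⊤}  OUT={a:0, b:+, c:0, d:+; rest ⊤}
  B4:  IN={a:0, c:0; rest ⊤}  OUT={a:0, c:0, d:+, e:+; rest ⊤}

Merge at B0 (entry node, so the boundary value (all ⊤) is joined with the incoming edge(s)): IN[B0] = (all ⊤) ⊔ OUT[B1] ⊔ OUT[B3] = {a: ⊤, b: ⊤, c: ⊤, d: ⊤, e: ⊤, f: ⊤}
Applying B0's transfer function to that IN value gives OUT[B0] (row B0 above).

Answer: {a: 0, b: ⊤, c: 0, d: ⊤, e: ⊤, f: ⊤}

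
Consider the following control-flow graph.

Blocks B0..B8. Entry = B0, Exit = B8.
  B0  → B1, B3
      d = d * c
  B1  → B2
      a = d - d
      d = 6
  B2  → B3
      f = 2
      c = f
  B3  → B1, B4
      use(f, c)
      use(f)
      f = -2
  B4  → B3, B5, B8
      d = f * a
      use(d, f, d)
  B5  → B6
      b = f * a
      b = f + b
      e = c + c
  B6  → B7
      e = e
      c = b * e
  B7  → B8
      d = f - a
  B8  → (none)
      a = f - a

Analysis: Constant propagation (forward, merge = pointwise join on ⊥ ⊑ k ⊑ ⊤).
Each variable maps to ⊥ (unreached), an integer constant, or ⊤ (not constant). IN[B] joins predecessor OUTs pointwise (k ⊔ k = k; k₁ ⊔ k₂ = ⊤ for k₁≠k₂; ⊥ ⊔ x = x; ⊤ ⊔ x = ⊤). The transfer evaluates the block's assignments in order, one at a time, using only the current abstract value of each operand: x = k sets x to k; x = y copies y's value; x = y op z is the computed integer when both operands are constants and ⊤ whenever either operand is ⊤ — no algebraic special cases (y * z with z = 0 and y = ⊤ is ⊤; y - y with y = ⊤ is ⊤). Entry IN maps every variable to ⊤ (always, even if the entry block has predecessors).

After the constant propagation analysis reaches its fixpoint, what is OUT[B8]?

Converged values:
  B0:  IN=(all ⊤)  OUT=(all ⊤)
  B1:  IN=(all ⊤)  OUT={d:6; rest ⊤}
  B2:  IN={d:6; rest ⊤}  OUT={c:2, d:6, f:2; rest ⊤}
  B3:  IN=(all ⊤)  OUT={f:-2; rest ⊤}
  B4:  IN={f:-2; rest ⊤}  OUT={f:-2; rest ⊤}
  B5:  IN={f:-2; rest ⊤}  OUT={f:-2; rest ⊤}
  B6:  IN={f:-2; rest ⊤}  OUT={f:-2; rest ⊤}
  B7:  IN={f:-2; rest ⊤}  OUT={f:-2; rest ⊤}
  B8:  IN={f:-2; rest ⊤}  OUT={f:-2; rest ⊤}

Merge at B8: IN[B8] = OUT[B4] ⊔ OUT[B7] = {a: ⊤, b: ⊤, c: ⊤, d: ⊤, e: ⊤, f: -2}
Applying B8's transfer function to that IN value gives OUT[B8] (row B8 above).

Answer: {a: ⊤, b: ⊤, c: ⊤, d: ⊤, e: ⊤, f: -2}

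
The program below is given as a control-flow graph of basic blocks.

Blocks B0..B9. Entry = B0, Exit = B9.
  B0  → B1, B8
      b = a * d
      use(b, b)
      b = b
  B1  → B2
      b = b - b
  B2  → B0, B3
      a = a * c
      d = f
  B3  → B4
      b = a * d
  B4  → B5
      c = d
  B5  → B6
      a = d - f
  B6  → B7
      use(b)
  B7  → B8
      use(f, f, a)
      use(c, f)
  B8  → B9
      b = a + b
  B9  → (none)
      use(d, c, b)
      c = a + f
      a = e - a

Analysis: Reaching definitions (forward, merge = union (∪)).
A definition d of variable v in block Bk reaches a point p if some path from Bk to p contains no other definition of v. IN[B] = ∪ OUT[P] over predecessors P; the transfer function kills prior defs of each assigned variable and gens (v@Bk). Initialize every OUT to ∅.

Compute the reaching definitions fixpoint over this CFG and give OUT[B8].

Converged values:
  B0: | IN={a@B2, b@B1, d@B2} | OUT={a@B2, b@B0, d@B2}
  B1: | IN={a@B2, b@B0, d@B2} | OUT={a@B2, b@B1, d@B2}
  B2: | IN={a@B2, b@B1, d@B2} | OUT={a@B2, b@B1, d@B2}
  B3: | IN={a@B2, b@B1, d@B2} | OUT={a@B2, b@B3, d@B2}
  B4: | IN={a@B2, b@B3, d@B2} | OUT={a@B2, b@B3, c@B4, d@B2}
  B5: | IN={a@B2, b@B3, c@B4, d@B2} | OUT={a@B5, b@B3, c@B4, d@B2}
  B6: | IN={a@B5, b@B3, c@B4, d@B2} | OUT={a@B5, b@B3, c@B4, d@B2}
  B7: | IN={a@B5, b@B3, c@B4, d@B2} | OUT={a@B5, b@B3, c@B4, d@B2}
  B8: | IN={a@B2, a@B5, b@B0, b@B3, c@B4, d@B2} | OUT={a@B2, a@B5, b@B8, c@B4, d@B2}
  B9: | IN={a@B2, a@B5, b@B8, c@B4, d@B2} | OUT={a@B9, b@B8, c@B9, d@B2}

Merge at B8: IN[B8] = OUT[B0] ⊔ OUT[B7] = {a@B2, a@B5, b@B0, b@B3, c@B4, d@B2}
Applying B8's transfer function to that IN value gives OUT[B8] (row B8 above).

Answer: {a@B2, a@B5, b@B8, c@B4, d@B2}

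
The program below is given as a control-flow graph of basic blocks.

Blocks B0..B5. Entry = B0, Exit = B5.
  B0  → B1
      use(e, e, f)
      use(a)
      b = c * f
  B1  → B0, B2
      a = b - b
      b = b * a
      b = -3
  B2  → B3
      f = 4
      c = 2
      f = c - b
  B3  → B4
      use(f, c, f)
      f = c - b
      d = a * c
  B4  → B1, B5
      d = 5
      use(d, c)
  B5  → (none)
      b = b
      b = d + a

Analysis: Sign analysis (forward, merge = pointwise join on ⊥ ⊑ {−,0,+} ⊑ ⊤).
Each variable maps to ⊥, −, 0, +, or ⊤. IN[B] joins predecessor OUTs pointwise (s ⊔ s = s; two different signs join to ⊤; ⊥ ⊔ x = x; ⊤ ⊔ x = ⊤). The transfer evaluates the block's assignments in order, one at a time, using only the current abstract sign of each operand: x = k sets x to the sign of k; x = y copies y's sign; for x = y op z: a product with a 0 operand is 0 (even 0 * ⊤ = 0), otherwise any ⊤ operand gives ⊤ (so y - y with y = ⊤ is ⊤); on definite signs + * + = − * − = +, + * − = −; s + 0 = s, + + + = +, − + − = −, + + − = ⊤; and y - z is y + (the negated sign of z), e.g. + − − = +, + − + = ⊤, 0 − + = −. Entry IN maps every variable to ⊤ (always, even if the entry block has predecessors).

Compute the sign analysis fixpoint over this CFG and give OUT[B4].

Fixpoint table:
  B0:   IN=(all ⊤)   OUT=(all ⊤)
  B1:   IN=(all ⊤)   OUT={b:-; rest ⊤}
  B2:   IN={b:-; rest ⊤}   OUT={b:-, c:+, f:+; rest ⊤}
  B3:   IN={b:-, c:+, f:+; rest ⊤}   OUT={b:-, c:+, f:+; rest ⊤}
  B4:   IN={b:-, c:+, f:+; rest ⊤}   OUT={b:-, c:+, d:+, f:+; rest ⊤}
  B5:   IN={b:-, c:+, d:+, f:+; rest ⊤}   OUT={c:+, d:+, f:+; rest ⊤}

Merge at B4: IN[B4] = OUT[B3] = {a: ⊤, b: -, c: +, d: ⊤, e: ⊤, f: +}
Applying B4's transfer function to that IN value gives OUT[B4] (row B4 above).

Answer: {a: ⊤, b: -, c: +, d: +, e: ⊤, f: +}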